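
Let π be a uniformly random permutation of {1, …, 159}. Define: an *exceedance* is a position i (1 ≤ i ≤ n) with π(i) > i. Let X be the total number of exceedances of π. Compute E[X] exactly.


Write X = Σ_{i=1}^{159} X_i, where X_i = 1_{π(i) > i}.
For each fixed i, π(i) is uniform over {1, …, 159} (marginal of a uniform permutation), so P[π(i) > i] = (n − i)/n. Summing: Σ_{i=1}^{159} (n − i)/n = (0 + 1 + … + 158)/159 = 159(159 − 1)/(2·159) = (159 − 1)/2.
Hence E[X] = Σ_{i=1}^{159} (159 − i)/159 = 79 ≈ 79.000000.

E[X] = 79 = 79.000000.


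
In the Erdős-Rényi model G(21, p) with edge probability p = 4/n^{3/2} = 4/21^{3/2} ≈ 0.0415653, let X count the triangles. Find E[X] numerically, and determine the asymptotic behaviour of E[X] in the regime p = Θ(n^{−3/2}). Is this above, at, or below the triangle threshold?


Number of potential triangles: C(21, 3) = 1330.
Each occurs with probability p³ ≈ (0.0415653)³ ≈ 7.18113593e-05.
By linearity: E[X] = C(21, 3)·p³ ≈ 1330 · 7.18113593e-05 ≈ 0.095509.
Since α = 3/2 > 1, p = c/n^{3/2} = o(1/n) is below the triangle threshold p ~ 1/n. Asymptotically E[X] ~ (c³/6)·n^{3(1−α)} = (4³/6)·n^{-1.5} → 0, so by Markov's inequality G has no triangles w.h.p.

E[X] ≈ 0.095509; in regime p = Θ(1/n^{3/2}) E[X] tends to 0 (below the triangle threshold p ~ 1/n).


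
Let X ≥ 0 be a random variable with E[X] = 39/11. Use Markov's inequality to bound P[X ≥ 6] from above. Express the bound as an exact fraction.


μ = E[X] = 39/11, a = 6.
Markov: P[X ≥ 6] ≤ μ/a = (39/11)/6 = 13/22.
Numerically: ≈ 0.59091.
(Since a = 6 > μ = 3.54545, the bound 13/22 is < 1 and informative.)

P[X ≥ 6] ≤ 13/22 ≈ 0.59091.


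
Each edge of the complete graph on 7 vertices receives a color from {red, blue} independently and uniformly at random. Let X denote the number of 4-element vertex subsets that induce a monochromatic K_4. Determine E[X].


Let X = Σ_S X_S over the C(7, 4) = 35 subsets S of size 4, where X_S = 1 if the K_4 on S is monochromatic.
For a fixed S, the K_4 on S has C(4, 2) = 6 edges. P[all 6 edges red] = (1/2)^6, and likewise for blue, so P[monochromatic] = 2·(1/2)^6 = 2^{1 − 6} = 1/32.
By linearity of expectation: E[X] = C(7, 4) · 2^{1 − 6} = 35 · 1/32 = 35/32.
Numerically: E[X] ≈ 1.094.

E[X] = C(7,4)·2^(1−C(4,2)) = 35/32 ≈ 1.094.


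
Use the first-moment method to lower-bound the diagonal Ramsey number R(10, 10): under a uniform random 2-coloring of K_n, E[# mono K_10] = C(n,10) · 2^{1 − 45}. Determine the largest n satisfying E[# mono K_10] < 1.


We need C(n, 10) · 2^{1 − 45} < 1, i.e. C(n, 10) < 2^{45 − 1} = 17592186044416.
Check values of n near the boundary:
  n = 99: C(99, 10) = 15579278510796; 15579278510796 < 17592186044416? YES
  n = 100: C(100, 10) = 17310309456440; 17310309456440 < 17592186044416? YES
  n = 101: C(101, 10) = 19212541264840; 19212541264840 < 17592186044416? NO
The largest n with C(n, 10) < 17592186044416 is n = 100 (where E[X] = 2163788682055/2199023255552 ≈ 0.983977). Hence R(10, 10) > 100, i.e. R(10, 10) ≥ 101.

Largest n = 100; hence R(10, 10) > 100.


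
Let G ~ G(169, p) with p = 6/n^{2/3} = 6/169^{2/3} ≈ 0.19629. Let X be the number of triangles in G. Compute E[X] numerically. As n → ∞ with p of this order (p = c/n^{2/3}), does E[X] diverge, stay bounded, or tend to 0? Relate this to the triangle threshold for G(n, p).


Number of potential triangles: C(169, 3) = 790244.
Each occurs with probability p³ ≈ (0.19629)³ ≈ 7.5627604e-03.
By linearity: E[X] = C(169, 3)·p³ ≈ 790244 · 7.5627604e-03 ≈ 5976.42604.
Since α = 2/3 < 1, p = c/n^{2/3} ≫ 1/n is above the triangle threshold p ~ 1/n. Asymptotically E[X] ~ (c³/6)·n^{3(1−α)} = (6³/6)·n^{1} → ∞; triangles are abundant w.h.p.

E[X] ≈ 5976.42604; in regime p = Θ(1/n^{2/3}) E[X] diverges (above the triangle threshold p ~ 1/n).


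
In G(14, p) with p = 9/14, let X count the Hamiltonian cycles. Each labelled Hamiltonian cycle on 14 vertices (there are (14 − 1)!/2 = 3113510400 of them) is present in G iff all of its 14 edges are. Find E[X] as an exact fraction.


K_14 has (14 − 1)!/2 = 3113510400 labelled Hamiltonian cycles.
For each such Hamiltonian cycle H, let X_H = 1 if all 14 edges of H are present in G. Then P[X_H = 1] = p^{14} = (9/14)^{14} = 22876792454961/11112006825558016.
By linearity of expectation: E[X] = Σ_H E[X_H] = 3113510400 · p^{14} = 3113510400 · 22876792454961/11112006825558016 = 19873641525435994725/3100448333024.
Numerically: E[X] ≈ 6.41e+06.

E[X] = 3113510400 · (9/14)^{14} = 19873641525435994725/3100448333024 ≈ 6.41e+06.


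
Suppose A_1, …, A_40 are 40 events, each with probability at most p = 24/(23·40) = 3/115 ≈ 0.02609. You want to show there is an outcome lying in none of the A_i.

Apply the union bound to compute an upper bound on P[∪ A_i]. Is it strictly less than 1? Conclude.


Union bound: P[∪_{i=1}^{40} A_i] ≤ Σ_i P[A_i] ≤ 40·p = 40·(3/115) = 24/23.
Numerically: 24/23 ≈ 1.04348.
Is 24/23 < 1? NO.
Since the bound 24/23 is ≥ 1, the union bound is uninformative here; it does NOT by itself certify existence.

40·p = 24/23 ≈ 1.04348; existence NOT certified by the union bound.


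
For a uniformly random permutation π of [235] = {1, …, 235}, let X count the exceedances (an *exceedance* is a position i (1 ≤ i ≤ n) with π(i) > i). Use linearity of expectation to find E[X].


Write X = Σ_{i=1}^{235} X_i, where X_i = 1_{π(i) > i}.
For each fixed i, π(i) is uniform over {1, …, 235} (marginal of a uniform permutation), so P[π(i) > i] = (n − i)/n. Summing: Σ_{i=1}^{235} (n − i)/n = (0 + 1 + … + 234)/235 = 235(235 − 1)/(2·235) = (235 − 1)/2.
Hence E[X] = Σ_{i=1}^{235} (235 − i)/235 = 117 ≈ 117.00000.

E[X] = 117 = 117.00000.


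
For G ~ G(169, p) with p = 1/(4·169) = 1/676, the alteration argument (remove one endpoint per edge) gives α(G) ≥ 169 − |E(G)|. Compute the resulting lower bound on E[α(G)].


E[|E(G)|] = C(169, 2)·p = 14196 · (1/676) = 21.
E[α(G)] ≥ n − E[|E(G)|] = 169 − 21 = 148.
Numerically: ≈ 148.0000.
(This is only a lower bound; the true E[α(G)] may be larger.)

E[α(G)] ≥ 148 ≈ 148.0000.


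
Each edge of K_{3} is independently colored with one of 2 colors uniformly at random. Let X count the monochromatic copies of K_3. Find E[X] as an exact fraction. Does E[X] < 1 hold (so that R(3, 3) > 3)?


E[X] = C(3, 3) · 2^{1 − 3} = 1 · 2^{−2} = 1/4.
As a reduced fraction: E[X] = 1/4 ≈ 0.250.
Is E[X] < 1? YES.
Since E[X] < 1, there exists a 2-coloring of K_{3} with no monochromatic K_3; hence R(3, 3) > 3.

E[X] = 1/4 ≈ 0.250; E[X] < 1, so R(3, 3) > 3.


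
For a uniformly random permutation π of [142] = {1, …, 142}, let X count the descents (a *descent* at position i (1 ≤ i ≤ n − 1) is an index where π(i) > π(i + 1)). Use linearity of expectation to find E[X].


Write X = Σ X_I over i = 1, …, 141, with X_I the indicator of one descent.
There are 141 indicators.
For each fixed i, the pair (π(i), π(i+1)) is a uniformly random ordered pair of distinct values from {1, …, 142}; by symmetry P[π(i) > π(i+1)] = 1/2.
By linearity: E[X] = 141 · (1/2) = (142 − 1) · (1/2) = 141/2 ≈ 70.50000.

E[X] = 141/2 = 70.50000.


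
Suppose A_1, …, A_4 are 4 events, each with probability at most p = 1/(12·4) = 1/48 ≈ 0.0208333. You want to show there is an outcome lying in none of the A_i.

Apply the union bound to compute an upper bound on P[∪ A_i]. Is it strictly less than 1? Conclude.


Union bound: P[∪_{i=1}^{4} A_i] ≤ Σ_i P[A_i] ≤ 4·p = 4·(1/48) = 1/12.
Numerically: 1/12 ≈ 0.0833333.
Is 1/12 < 1? YES.
Since P[∪ A_i] ≤ 1/12 < 1, the complement has P[∩ A_i^c] ≥ 1 − 1/12 = 11/12 > 0, so some outcome avoids every A_i.

4·p = 1/12 ≈ 0.0833333; existence CERTIFIED by the union bound.


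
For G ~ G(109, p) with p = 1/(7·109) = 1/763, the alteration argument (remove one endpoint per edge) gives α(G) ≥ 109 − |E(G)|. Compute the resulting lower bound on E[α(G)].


E[|E(G)|] = C(109, 2)·p = 5886 · (1/763) = 54/7.
E[α(G)] ≥ n − E[|E(G)|] = 109 − 54/7 = 709/7.
Numerically: ≈ 101.285714.
(This is only a lower bound; the true E[α(G)] may be larger.)

E[α(G)] ≥ 709/7 ≈ 101.285714.


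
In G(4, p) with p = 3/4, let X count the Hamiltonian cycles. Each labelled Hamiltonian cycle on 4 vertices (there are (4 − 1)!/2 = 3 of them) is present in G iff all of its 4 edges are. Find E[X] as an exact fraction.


K_4 has (4 − 1)!/2 = 3 labelled Hamiltonian cycles.
For each such Hamiltonian cycle H, let X_H = 1 if all 4 edges of H are present in G. Then P[X_H = 1] = p^{4} = (3/4)^{4} = 81/256.
By linearity of expectation: E[X] = Σ_H E[X_H] = 3 · p^{4} = 3 · 81/256 = 243/256.
Numerically: E[X] ≈ 0.94922.

E[X] = 3 · (3/4)^{4} = 243/256 ≈ 0.94922.


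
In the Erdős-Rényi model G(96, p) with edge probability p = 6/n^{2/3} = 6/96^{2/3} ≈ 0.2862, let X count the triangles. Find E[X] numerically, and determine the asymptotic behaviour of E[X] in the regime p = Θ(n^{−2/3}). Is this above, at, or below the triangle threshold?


Number of potential triangles: C(96, 3) = 142880.
Each occurs with probability p³ ≈ (0.2862)³ ≈ 2.343750e-02.
By linearity: E[X] = C(96, 3)·p³ ≈ 142880 · 2.343750e-02 ≈ 3348.7500.
Since α = 2/3 < 1, p = c/n^{2/3} ≫ 1/n is above the triangle threshold p ~ 1/n. Asymptotically E[X] ~ (c³/6)·n^{3(1−α)} = (6³/6)·n^{1} → ∞; triangles are abundant w.h.p.

E[X] ≈ 3348.7500; in regime p = Θ(1/n^{2/3}) E[X] diverges (above the triangle threshold p ~ 1/n).


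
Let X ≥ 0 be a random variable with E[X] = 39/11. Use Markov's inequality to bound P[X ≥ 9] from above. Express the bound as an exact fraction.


μ = E[X] = 39/11, a = 9.
Markov: P[X ≥ 9] ≤ μ/a = (39/11)/9 = 13/33.
Numerically: ≈ 0.394.
(Since a = 9 > μ = 3.545, the bound 13/33 is < 1 and informative.)

P[X ≥ 9] ≤ 13/33 ≈ 0.394.


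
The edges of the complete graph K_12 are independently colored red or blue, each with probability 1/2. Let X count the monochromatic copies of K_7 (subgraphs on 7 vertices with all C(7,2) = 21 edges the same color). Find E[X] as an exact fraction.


Let X = Σ_S X_S over the C(12, 7) = 792 subsets S of size 7, where X_S = 1 if the K_7 on S is monochromatic.
For a fixed S, the K_7 on S has C(7, 2) = 21 edges. P[all 21 edges red] = (1/2)^21, and likewise for blue, so P[monochromatic] = 2·(1/2)^21 = 2^{1 − 21} = 1/1048576.
By linearity: E[X] = C(12, 7) · 2^{1 − 21} = 792 · 1/1048576 = 99/131072.
Numerically: E[X] ≈ 0.001.

E[X] = C(12,7)·2^(1−C(7,2)) = 99/131072 ≈ 0.001.


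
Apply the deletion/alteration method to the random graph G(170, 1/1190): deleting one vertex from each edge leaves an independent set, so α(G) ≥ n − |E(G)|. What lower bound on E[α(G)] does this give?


E[|E(G)|] = C(170, 2)·p = 14365 · (1/1190) = 169/14.
E[α(G)] ≥ n − E[|E(G)|] = 170 − 169/14 = 2211/14.
Numerically: ≈ 157.9286.
(This is only a lower bound; the true E[α(G)] may be larger.)

E[α(G)] ≥ 2211/14 ≈ 157.9286.


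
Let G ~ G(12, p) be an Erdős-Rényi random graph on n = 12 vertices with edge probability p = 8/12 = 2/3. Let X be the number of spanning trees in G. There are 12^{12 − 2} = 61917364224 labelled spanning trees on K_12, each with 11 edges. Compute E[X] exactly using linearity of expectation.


K_12 has 12^{12 − 2} = 61917364224 labelled spanning trees.
For each such spanning tree H, let X_H = 1 if all 11 edges of H are present in G. Then P[X_H = 1] = p^{11} = (2/3)^{11} = 2048/177147.
By linearity: E[X] = Σ_H E[X_H] = 61917364224 · p^{11} = 61917364224 · 2048/177147 = 2147483648/3.
Numerically: E[X] ≈ 7.16e+08.

E[X] = 61917364224 · (2/3)^{11} = 2147483648/3 ≈ 7.16e+08.


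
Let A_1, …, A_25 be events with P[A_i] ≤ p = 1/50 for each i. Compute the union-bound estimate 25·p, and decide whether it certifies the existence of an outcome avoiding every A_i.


Union bound: P[∪_{i=1}^{25} A_i] ≤ Σ_i P[A_i] ≤ 25·p = 25·(1/50) = 1/2.
Numerically: 1/2 ≈ 0.500000.
Is 1/2 < 1? YES.
Since P[∪ A_i] ≤ 1/2 < 1, the complement has P[∩ A_i^c] ≥ 1 − 1/2 = 1/2 > 0, so some outcome avoids every A_i.

25·p = 1/2 ≈ 0.500000; existence CERTIFIED by the union bound.


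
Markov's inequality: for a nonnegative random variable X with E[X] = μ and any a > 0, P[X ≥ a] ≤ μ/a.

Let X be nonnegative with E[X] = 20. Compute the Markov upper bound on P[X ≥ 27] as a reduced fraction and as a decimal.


μ = E[X] = 20, a = 27.
Markov: P[X ≥ 27] ≤ μ/a = (20)/27 = 20/27.
Numerically: ≈ 0.74074.
(Since a = 27 > μ = 20.00000, the bound 20/27 is < 1 and informative.)

P[X ≥ 27] ≤ 20/27 ≈ 0.74074.


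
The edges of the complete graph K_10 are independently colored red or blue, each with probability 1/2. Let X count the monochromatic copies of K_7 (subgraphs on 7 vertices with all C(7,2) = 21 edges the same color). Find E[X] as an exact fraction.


Let X = Σ_S X_S over the C(10, 7) = 120 subsets S of size 7, where X_S = 1 if the K_7 on S is monochromatic.
For a fixed S, the K_7 on S has C(7, 2) = 21 edges. P[all 21 edges red] = (1/2)^21, and likewise for blue, so P[monochromatic] = 2·(1/2)^21 = 2^{1 − 21} = 1/1048576.
Summing: E[X] = C(10, 7) · 2^{1 − 21} = 120 · 1/1048576 = 15/131072.
Numerically: E[X] ≈ 0.0001.

E[X] = C(10,7)·2^(1−C(7,2)) = 15/131072 ≈ 0.0001.


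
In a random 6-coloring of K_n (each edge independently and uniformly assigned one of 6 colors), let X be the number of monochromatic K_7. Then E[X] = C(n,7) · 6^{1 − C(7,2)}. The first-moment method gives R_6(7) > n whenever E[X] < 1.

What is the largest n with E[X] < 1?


We need C(n, 7) · 6^{1 − 21} < 1, i.e. C(n, 7) < 6^{21 − 1} = 3656158440062976.
Check values of n near the boundary:
  n = 566: C(566, 7) = 3557206237959440; 3557206237959440 < 3656158440062976? YES
  n = 567: C(567, 7) = 3601671315933933; 3601671315933933 < 3656158440062976? YES
  n = 568: C(568, 7) = 3646611956239704; 3646611956239704 < 3656158440062976? YES
  n = 569: C(569, 7) = 3692032389858348; 3692032389858348 < 3656158440062976? NO
The largest n with C(n, 7) < 3656158440062976 is n = 568 (where E[X] = 16882462760369/16926659444736 ≈ 0.997). Hence R_6(7) > 568, i.e. R_6(7) ≥ 569.

Largest n = 568; hence R_6(7) > 568.


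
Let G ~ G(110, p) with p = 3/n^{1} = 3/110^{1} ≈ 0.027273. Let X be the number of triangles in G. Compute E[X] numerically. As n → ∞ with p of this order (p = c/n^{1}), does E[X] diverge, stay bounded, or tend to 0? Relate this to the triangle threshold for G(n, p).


Number of potential triangles: C(110, 3) = 215820.
Each occurs with probability p³ ≈ (0.027273)³ ≈ 2.0285500e-05.
By linearity: E[X] = C(110, 3)·p³ ≈ 215820 · 2.0285500e-05 ≈ 4.37802.
Here α = 1, so p = 3/n is exactly at the triangle threshold p ~ 1/n. Asymptotically E[X] → c³/6 = 3³/6 = 9/2 ≈ 4.50000, a bounded constant. In this regime the triangle count is asymptotically Poisson(c³/6).

E[X] ≈ 4.37802; in regime p = Θ(1/n^{1}) E[X] stays bounded (at the triangle threshold p ~ 1/n).


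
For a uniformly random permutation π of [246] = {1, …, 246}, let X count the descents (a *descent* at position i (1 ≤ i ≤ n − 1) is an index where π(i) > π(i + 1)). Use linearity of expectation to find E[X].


Write X = Σ X_I over i = 1, …, 245, with X_I the indicator of one descent.
There are 245 indicators.
For each fixed i, the pair (π(i), π(i+1)) is a uniformly random ordered pair of distinct values from {1, …, 246}; by symmetry P[π(i) > π(i+1)] = 1/2.
By linearity: E[X] = 245 · (1/2) = (246 − 1) · (1/2) = 245/2 ≈ 122.50000.

E[X] = 245/2 = 122.50000.


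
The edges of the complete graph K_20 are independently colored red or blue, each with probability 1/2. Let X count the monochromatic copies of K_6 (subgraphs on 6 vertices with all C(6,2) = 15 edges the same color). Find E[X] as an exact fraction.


Let X = Σ_S X_S over the C(20, 6) = 38760 subsets S of size 6, where X_S = 1 if the K_6 on S is monochromatic.
For a fixed S, the K_6 on S has C(6, 2) = 15 edges. P[all 15 edges red] = (1/2)^15, and likewise for blue, so P[monochromatic] = 2·(1/2)^15 = 2^{1 − 15} = 1/16384.
Summing: E[X] = C(20, 6) · 2^{1 − 15} = 38760 · 1/16384 = 4845/2048.
Numerically: E[X] ≈ 2.365723.

E[X] = C(20,6)·2^(1−C(6,2)) = 4845/2048 ≈ 2.365723.


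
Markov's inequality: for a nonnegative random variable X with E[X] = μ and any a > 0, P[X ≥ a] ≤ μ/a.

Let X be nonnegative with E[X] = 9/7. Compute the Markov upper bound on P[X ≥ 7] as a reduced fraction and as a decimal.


μ = E[X] = 9/7, a = 7.
Markov: P[X ≥ 7] ≤ μ/a = (9/7)/7 = 9/49.
Numerically: ≈ 0.18367.
(Since a = 7 > μ = 1.28571, the bound 9/49 is < 1 and informative.)

P[X ≥ 7] ≤ 9/49 ≈ 0.18367.


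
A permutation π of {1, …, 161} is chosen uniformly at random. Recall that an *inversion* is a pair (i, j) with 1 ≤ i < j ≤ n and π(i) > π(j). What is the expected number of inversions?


Write X = Σ X_I over the C(161, 2) = 12880 pairs i < j, with X_I the indicator of one inversion.
There are 12880 indicators.
For each fixed pair i < j, the values π(i) and π(j) are two distinct elements of {1, …, 161} in uniformly random order; by symmetry P[π(i) > π(j)] = 1/2.
By linearity: E[X] = 12880 · (1/2) = C(161, 2) · (1/2) = 12880/2 = 6440 ≈ 6440.000.

E[X] = 6440 = 6440.000.


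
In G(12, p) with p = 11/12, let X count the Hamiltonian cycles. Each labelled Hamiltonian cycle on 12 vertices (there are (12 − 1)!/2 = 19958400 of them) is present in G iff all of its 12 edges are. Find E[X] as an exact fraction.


K_12 has (12 − 1)!/2 = 19958400 labelled Hamiltonian cycles.
For each such Hamiltonian cycle H, let X_H = 1 if all 12 edges of H are present in G. Then P[X_H = 1] = p^{12} = (11/12)^{12} = 3138428376721/8916100448256.
Summing the indicators: E[X] = Σ_H E[X_H] = 19958400 · p^{12} = 19958400 · 3138428376721/8916100448256 = 6041474625187925/859963392.
Numerically: E[X] ≈ 7.02527e+06.

E[X] = 19958400 · (11/12)^{12} = 6041474625187925/859963392 ≈ 7.02527e+06.


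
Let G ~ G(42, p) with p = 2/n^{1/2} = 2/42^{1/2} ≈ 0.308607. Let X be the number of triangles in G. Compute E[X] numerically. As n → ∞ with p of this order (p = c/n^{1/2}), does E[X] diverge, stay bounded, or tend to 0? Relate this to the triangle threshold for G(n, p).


Number of potential triangles: C(42, 3) = 11480.
Each occurs with probability p³ ≈ (0.308607)³ ≈ 2.93911143e-02.
By linearity: E[X] = C(42, 3)·p³ ≈ 11480 · 2.93911143e-02 ≈ 337.409992.
Since α = 1/2 < 1, p = c/n^{1/2} ≫ 1/n is above the triangle threshold p ~ 1/n. Asymptotically E[X] ~ (c³/6)·n^{3(1−α)} = (2³/6)·n^{1.5} → ∞; triangles are abundant w.h.p.

E[X] ≈ 337.409992; in regime p = Θ(1/n^{1/2}) E[X] diverges (above the triangle threshold p ~ 1/n).


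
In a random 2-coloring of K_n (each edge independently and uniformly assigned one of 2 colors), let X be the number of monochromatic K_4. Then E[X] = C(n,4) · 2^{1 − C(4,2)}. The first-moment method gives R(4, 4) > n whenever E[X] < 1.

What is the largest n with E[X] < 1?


We need C(n, 4) · 2^{1 − 6} < 1, i.e. C(n, 4) < 2^{6 − 1} = 32.
Check values of n near the boundary:
  n = 4: C(4, 4) = 1; 1 < 32? YES
  n = 5: C(5, 4) = 5; 5 < 32? YES
  n = 6: C(6, 4) = 15; 15 < 32? YES
  n = 7: C(7, 4) = 35; 35 < 32? NO
The largest n with C(n, 4) < 32 is n = 6 (where E[X] = 15/32 ≈ 0.469). Hence R(4, 4) > 6, i.e. R(4, 4) ≥ 7.

Largest n = 6; hence R(4, 4) > 6.


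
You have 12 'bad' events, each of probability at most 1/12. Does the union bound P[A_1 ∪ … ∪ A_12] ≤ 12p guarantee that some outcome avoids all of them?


Union bound: P[∪_{i=1}^{12} A_i] ≤ Σ_i P[A_i] ≤ 12·p = 12·(1/12) = 1.
Numerically: 1 ≈ 1.0000000.
Is 1 < 1? NO.
Since the bound 1 is ≥ 1, the union bound is uninformative here; it does NOT by itself certify existence.

12·p = 1 ≈ 1.0000000; existence NOT certified by the union bound.


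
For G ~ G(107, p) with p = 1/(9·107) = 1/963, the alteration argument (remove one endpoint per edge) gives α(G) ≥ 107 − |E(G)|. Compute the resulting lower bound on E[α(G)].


E[|E(G)|] = C(107, 2)·p = 5671 · (1/963) = 53/9.
E[α(G)] ≥ n − E[|E(G)|] = 107 − 53/9 = 910/9.
Numerically: ≈ 101.111111.
(This is only a lower bound; the true E[α(G)] may be larger.)

E[α(G)] ≥ 910/9 ≈ 101.111111.


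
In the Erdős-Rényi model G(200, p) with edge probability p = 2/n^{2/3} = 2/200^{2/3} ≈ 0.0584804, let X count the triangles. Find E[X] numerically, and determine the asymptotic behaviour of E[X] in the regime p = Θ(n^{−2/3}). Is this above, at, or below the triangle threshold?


Number of potential triangles: C(200, 3) = 1313400.
Each occurs with probability p³ ≈ (0.0584804)³ ≈ 2.00000000e-04.
By linearity: E[X] = C(200, 3)·p³ ≈ 1313400 · 2.00000000e-04 ≈ 262.680000.
Since α = 2/3 < 1, p = c/n^{2/3} ≫ 1/n is above the triangle threshold p ~ 1/n. Asymptotically E[X] ~ (c³/6)·n^{3(1−α)} = (2³/6)·n^{1} → ∞; triangles are abundant w.h.p.

E[X] ≈ 262.680000; in regime p = Θ(1/n^{2/3}) E[X] diverges (above the triangle threshold p ~ 1/n).


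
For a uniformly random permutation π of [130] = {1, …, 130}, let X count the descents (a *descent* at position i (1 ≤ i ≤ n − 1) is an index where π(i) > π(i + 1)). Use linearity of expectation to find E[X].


Write X = Σ X_I over i = 1, …, 129, with X_I the indicator of one descent.
There are 129 indicators.
For each fixed i, the pair (π(i), π(i+1)) is a uniformly random ordered pair of distinct values from {1, …, 130}; by symmetry P[π(i) > π(i+1)] = 1/2.
By linearity: E[X] = 129 · (1/2) = (130 − 1) · (1/2) = 129/2 ≈ 64.5000.

E[X] = 129/2 = 64.5000.


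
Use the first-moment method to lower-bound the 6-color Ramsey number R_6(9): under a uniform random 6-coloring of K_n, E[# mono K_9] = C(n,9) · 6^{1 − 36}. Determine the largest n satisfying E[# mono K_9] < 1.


We need C(n, 9) · 6^{1 − 36} < 1, i.e. C(n, 9) < 6^{36 − 1} = 1719070799748422591028658176.
Check values of n near the boundary:
  n = 4407: C(4407, 9) = 1713856532599459170657070050; 1713856532599459170657070050 < 1719070799748422591028658176? YES
  n = 4408: C(4408, 9) = 1717362945146264156457459600; 1717362945146264156457459600 < 1719070799748422591028658176? YES
  n = 4409: C(4409, 9) = 1720875732988608787686577131; 1720875732988608787686577131 < 1719070799748422591028658176? NO
  n = 4410: C(4410, 9) = 1724394906266704102180823710; 1724394906266704102180823710 < 1719070799748422591028658176? NO
  n = 4411: C(4411, 9) = 1727920475134582415883601405; 1727920475134582415883601405 < 1719070799748422591028658176? NO
The largest n with C(n, 9) < 1719070799748422591028658176 is n = 4408 (where E[X] = 35778394690547169926197075/35813974994758803979763712 ≈ 0.999). Hence R_6(9) > 4408, i.e. R_6(9) ≥ 4409.

Largest n = 4408; hence R_6(9) > 4408.


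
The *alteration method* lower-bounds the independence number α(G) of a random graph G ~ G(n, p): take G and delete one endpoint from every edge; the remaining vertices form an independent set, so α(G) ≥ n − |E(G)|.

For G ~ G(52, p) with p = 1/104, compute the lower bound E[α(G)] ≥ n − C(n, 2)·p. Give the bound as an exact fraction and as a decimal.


E[|E(G)|] = C(52, 2)·p = 1326 · (1/104) = 51/4.
E[α(G)] ≥ n − E[|E(G)|] = 52 − 51/4 = 157/4.
Numerically: ≈ 39.25000.
(This is only a lower bound; the true E[α(G)] may be larger.)

E[α(G)] ≥ 157/4 ≈ 39.25000.


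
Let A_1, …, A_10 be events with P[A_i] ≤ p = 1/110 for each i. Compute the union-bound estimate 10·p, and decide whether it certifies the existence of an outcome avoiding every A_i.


Union bound: P[∪_{i=1}^{10} A_i] ≤ Σ_i P[A_i] ≤ 10·p = 10·(1/110) = 1/11.
Numerically: 1/11 ≈ 0.09091.
Is 1/11 < 1? YES.
Since P[∪ A_i] ≤ 1/11 < 1, the complement has P[∩ A_i^c] ≥ 1 − 1/11 = 10/11 > 0, so some outcome avoids every A_i.

10·p = 1/11 ≈ 0.09091; existence CERTIFIED by the union bound.


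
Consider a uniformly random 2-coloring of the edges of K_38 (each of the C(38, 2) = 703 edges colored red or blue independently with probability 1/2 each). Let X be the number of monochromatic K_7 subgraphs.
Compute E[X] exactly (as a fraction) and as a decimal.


Let X = Σ_S X_S over the C(38, 7) = 12620256 subsets S of size 7, where X_S = 1 if the K_7 on S is monochromatic.
For a fixed S, the K_7 on S has C(7, 2) = 21 edges. P[all 21 edges red] = (1/2)^21, and likewise for blue, so P[monochromatic] = 2·(1/2)^21 = 2^{1 − 21} = 1/1048576.
By linearity: E[X] = C(38, 7) · 2^{1 − 21} = 12620256 · 1/1048576 = 394383/32768.
Numerically: E[X] ≈ 12.0356.

E[X] = C(38,7)·2^(1−C(7,2)) = 394383/32768 ≈ 12.0356.


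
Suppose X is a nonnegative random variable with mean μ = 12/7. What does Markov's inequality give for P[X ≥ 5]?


μ = E[X] = 12/7, a = 5.
Markov: P[X ≥ 5] ≤ μ/a = (12/7)/5 = 12/35.
Numerically: ≈ 0.3429.
(Since a = 5 > μ = 1.7143, the bound 12/35 is < 1 and informative.)

P[X ≥ 5] ≤ 12/35 ≈ 0.3429.


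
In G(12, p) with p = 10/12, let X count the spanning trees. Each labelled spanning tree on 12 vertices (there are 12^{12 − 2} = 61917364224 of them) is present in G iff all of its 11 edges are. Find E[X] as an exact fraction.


K_12 has 12^{12 − 2} = 61917364224 labelled spanning trees.
For each such spanning tree H, let X_H = 1 if all 11 edges of H are present in G. Then P[X_H = 1] = p^{11} = (5/6)^{11} = 48828125/362797056.
By linearity: E[X] = Σ_H E[X_H] = 61917364224 · p^{11} = 61917364224 · 48828125/362797056 = 25000000000/3.
Numerically: E[X] ≈ 8.333e+09.

E[X] = 61917364224 · (5/6)^{11} = 25000000000/3 ≈ 8.333e+09.


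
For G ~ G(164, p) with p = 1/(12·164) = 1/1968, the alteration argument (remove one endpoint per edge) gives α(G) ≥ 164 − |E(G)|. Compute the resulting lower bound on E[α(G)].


E[|E(G)|] = C(164, 2)·p = 13366 · (1/1968) = 163/24.
E[α(G)] ≥ n − E[|E(G)|] = 164 − 163/24 = 3773/24.
Numerically: ≈ 157.208.
(This is only a lower bound; the true E[α(G)] may be larger.)

E[α(G)] ≥ 3773/24 ≈ 157.208.


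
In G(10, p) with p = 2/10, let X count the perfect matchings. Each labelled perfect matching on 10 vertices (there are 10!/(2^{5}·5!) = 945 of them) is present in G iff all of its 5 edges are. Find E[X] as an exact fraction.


K_10 has 10!/(2^{5}·5!) = 945 labelled perfect matchings.
For each such perfect matching H, let X_H = 1 if all 5 edges of H are present in G. Then P[X_H = 1] = p^{5} = (1/5)^{5} = 1/3125.
Summing the indicators: E[X] = Σ_H E[X_H] = 945 · p^{5} = 945 · 1/3125 = 189/625.
Numerically: E[X] ≈ 0.3024.

E[X] = 945 · (1/5)^{5} = 189/625 ≈ 0.3024.


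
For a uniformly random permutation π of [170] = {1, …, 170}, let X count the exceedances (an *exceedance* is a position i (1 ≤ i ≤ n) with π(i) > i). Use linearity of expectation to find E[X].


Write X = Σ_{i=1}^{170} X_i, where X_i = 1_{π(i) > i}.
For each fixed i, π(i) is uniform over {1, …, 170} (marginal of a uniform permutation), so P[π(i) > i] = (n − i)/n. Summing: Σ_{i=1}^{170} (n − i)/n = (0 + 1 + … + 169)/170 = 170(170 − 1)/(2·170) = (170 − 1)/2.
Hence E[X] = Σ_{i=1}^{170} (170 − i)/170 = 169/2 ≈ 84.50000.

E[X] = 169/2 = 84.50000.


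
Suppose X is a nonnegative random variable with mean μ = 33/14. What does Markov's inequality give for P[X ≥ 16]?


μ = E[X] = 33/14, a = 16.
Markov: P[X ≥ 16] ≤ μ/a = (33/14)/16 = 33/224.
Numerically: ≈ 0.147321.
(Since a = 16 > μ = 2.357143, the bound 33/224 is < 1 and informative.)

P[X ≥ 16] ≤ 33/224 ≈ 0.147321.


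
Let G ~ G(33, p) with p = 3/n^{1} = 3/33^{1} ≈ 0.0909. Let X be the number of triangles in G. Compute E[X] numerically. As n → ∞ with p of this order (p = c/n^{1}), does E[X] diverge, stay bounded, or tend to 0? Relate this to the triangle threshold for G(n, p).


Number of potential triangles: C(33, 3) = 5456.
Each occurs with probability p³ ≈ (0.0909)³ ≈ 7.51315e-04.
By linearity: E[X] = C(33, 3)·p³ ≈ 5456 · 7.51315e-04 ≈ 4.099.
Here α = 1, so p = 3/n is exactly at the triangle threshold p ~ 1/n. Asymptotically E[X] → c³/6 = 3³/6 = 9/2 ≈ 4.500, a bounded constant. In this regime the triangle count is asymptotically Poisson(c³/6).

E[X] ≈ 4.099; in regime p = Θ(1/n^{1}) E[X] stays bounded (at the triangle threshold p ~ 1/n).


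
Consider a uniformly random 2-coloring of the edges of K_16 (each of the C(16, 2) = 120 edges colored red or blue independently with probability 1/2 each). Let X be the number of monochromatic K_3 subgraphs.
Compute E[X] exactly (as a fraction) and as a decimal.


Let X = Σ_S X_S over the C(16, 3) = 560 subsets S of size 3, where X_S = 1 if the K_3 on S is monochromatic.
For a fixed S, the K_3 on S has C(3, 2) = 3 edges. P[all 3 edges red] = (1/2)^3, and likewise for blue, so P[monochromatic] = 2·(1/2)^3 = 2^{1 − 3} = 1/4.
By linearity: E[X] = C(16, 3) · 2^{1 − 3} = 560 · 1/4 = 140.
Numerically: E[X] ≈ 140.0000.

E[X] = C(16,3)·2^(1−C(3,2)) = 140 ≈ 140.0000.


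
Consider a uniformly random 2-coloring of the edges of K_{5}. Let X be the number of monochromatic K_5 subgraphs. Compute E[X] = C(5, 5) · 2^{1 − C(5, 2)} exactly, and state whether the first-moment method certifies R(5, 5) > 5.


E[X] = C(5, 5) · 2^{1 − 10} = 1 · 2^{−9} = 1/512.
As a reduced fraction: E[X] = 1/512 ≈ 0.00195.
Is E[X] < 1? YES.
Since E[X] < 1, there exists a 2-coloring of K_{5} with no monochromatic K_5; hence R(5, 5) > 5.

E[X] = 1/512 ≈ 0.00195; E[X] < 1, so R(5, 5) > 5.


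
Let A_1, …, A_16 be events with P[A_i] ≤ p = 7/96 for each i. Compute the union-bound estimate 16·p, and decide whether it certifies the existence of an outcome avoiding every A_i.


Union bound: P[∪_{i=1}^{16} A_i] ≤ Σ_i P[A_i] ≤ 16·p = 16·(7/96) = 7/6.
Numerically: 7/6 ≈ 1.1666667.
Is 7/6 < 1? NO.
Since the bound 7/6 is ≥ 1, the union bound is uninformative here; it does NOT by itself certify existence.

16·p = 7/6 ≈ 1.1666667; existence NOT certified by the union bound.


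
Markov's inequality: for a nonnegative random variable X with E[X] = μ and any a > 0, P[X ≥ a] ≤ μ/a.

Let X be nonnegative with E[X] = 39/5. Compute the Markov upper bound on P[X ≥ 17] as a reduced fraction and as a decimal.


μ = E[X] = 39/5, a = 17.
Markov: P[X ≥ 17] ≤ μ/a = (39/5)/17 = 39/85.
Numerically: ≈ 0.4588.
(Since a = 17 > μ = 7.8000, the bound 39/85 is < 1 and informative.)

P[X ≥ 17] ≤ 39/85 ≈ 0.4588.


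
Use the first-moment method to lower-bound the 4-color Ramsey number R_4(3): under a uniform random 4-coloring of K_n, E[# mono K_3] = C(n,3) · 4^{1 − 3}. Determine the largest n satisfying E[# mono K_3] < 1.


We need C(n, 3) · 4^{1 − 3} < 1, i.e. C(n, 3) < 4^{3 − 1} = 16.
Check values of n near the boundary:
  n = 3: C(3, 3) = 1; 1 < 16? YES
  n = 4: C(4, 3) = 4; 4 < 16? YES
  n = 5: C(5, 3) = 10; 10 < 16? YES
  n = 6: C(6, 3) = 20; 20 < 16? NO
  n = 7: C(7, 3) = 35; 35 < 16? NO
The largest n with C(n, 3) < 16 is n = 5 (where E[X] = 5/8 ≈ 0.62500). Hence R_4(3) > 5, i.e. R_4(3) ≥ 6.

Largest n = 5; hence R_4(3) > 5.


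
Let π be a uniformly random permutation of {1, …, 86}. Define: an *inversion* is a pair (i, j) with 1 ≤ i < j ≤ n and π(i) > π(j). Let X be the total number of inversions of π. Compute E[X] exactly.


Write X = Σ X_I over the C(86, 2) = 3655 pairs i < j, with X_I the indicator of one inversion.
There are 3655 indicators.
For each fixed pair i < j, the values π(i) and π(j) are two distinct elements of {1, …, 86} in uniformly random order; by symmetry P[π(i) > π(j)] = 1/2.
By linearity: E[X] = 3655 · (1/2) = C(86, 2) · (1/2) = 3655/2 = 3655/2 ≈ 1827.500.

E[X] = 3655/2 = 1827.500.


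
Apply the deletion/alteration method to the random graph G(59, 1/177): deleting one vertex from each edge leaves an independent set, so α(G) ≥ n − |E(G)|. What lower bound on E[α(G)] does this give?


E[|E(G)|] = C(59, 2)·p = 1711 · (1/177) = 29/3.
E[α(G)] ≥ n − E[|E(G)|] = 59 − 29/3 = 148/3.
Numerically: ≈ 49.3333.
(This is only a lower bound; the true E[α(G)] may be larger.)

E[α(G)] ≥ 148/3 ≈ 49.3333.


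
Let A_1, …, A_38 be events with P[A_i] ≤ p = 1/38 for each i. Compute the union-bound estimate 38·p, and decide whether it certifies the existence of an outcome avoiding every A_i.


Union bound: P[∪_{i=1}^{38} A_i] ≤ Σ_i P[A_i] ≤ 38·p = 38·(1/38) = 1.
Numerically: 1 ≈ 1.000.
Is 1 < 1? NO.
Since the bound 1 is ≥ 1, the union bound is uninformative here; it does NOT by itself certify existence.

38·p = 1 ≈ 1.000; existence NOT certified by the union bound.


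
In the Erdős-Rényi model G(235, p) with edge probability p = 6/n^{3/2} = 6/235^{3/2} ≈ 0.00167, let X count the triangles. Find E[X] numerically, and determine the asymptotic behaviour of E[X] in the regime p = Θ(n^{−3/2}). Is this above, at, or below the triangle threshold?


Number of potential triangles: C(235, 3) = 2135445.
Each occurs with probability p³ ≈ (0.00167)³ ≈ 4.62007e-09.
By linearity: E[X] = C(235, 3)·p³ ≈ 2135445 · 4.62007e-09 ≈ 0.010.
Since α = 3/2 > 1, p = c/n^{3/2} = o(1/n) is below the triangle threshold p ~ 1/n. Asymptotically E[X] ~ (c³/6)·n^{3(1−α)} = (6³/6)·n^{-1.5} → 0, so by Markov's inequality G has no triangles w.h.p.

E[X] ≈ 0.010; in regime p = Θ(1/n^{3/2}) E[X] tends to 0 (below the triangle threshold p ~ 1/n).


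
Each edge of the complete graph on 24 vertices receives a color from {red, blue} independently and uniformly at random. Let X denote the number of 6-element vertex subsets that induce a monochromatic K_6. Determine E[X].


Let X = Σ_S X_S over the C(24, 6) = 134596 subsets S of size 6, where X_S = 1 if the K_6 on S is monochromatic.
For a fixed S, the K_6 on S has C(6, 2) = 15 edges. P[all 15 edges red] = (1/2)^15, and likewise for blue, so P[monochromatic] = 2·(1/2)^15 = 2^{1 − 15} = 1/16384.
Summing: E[X] = C(24, 6) · 2^{1 − 15} = 134596 · 1/16384 = 33649/4096.
Numerically: E[X] ≈ 8.215088.

E[X] = C(24,6)·2^(1−C(6,2)) = 33649/4096 ≈ 8.215088.


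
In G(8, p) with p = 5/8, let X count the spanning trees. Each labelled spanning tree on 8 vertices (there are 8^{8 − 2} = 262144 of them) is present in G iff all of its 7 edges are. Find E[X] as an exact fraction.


K_8 has 8^{8 − 2} = 262144 labelled spanning trees.
For each such spanning tree H, let X_H = 1 if all 7 edges of H are present in G. Then P[X_H = 1] = p^{7} = (5/8)^{7} = 78125/2097152.
By linearity of expectation: E[X] = Σ_H E[X_H] = 262144 · p^{7} = 262144 · 78125/2097152 = 78125/8.
Numerically: E[X] ≈ 9.77e+03.

E[X] = 262144 · (5/8)^{7} = 78125/8 ≈ 9.77e+03.


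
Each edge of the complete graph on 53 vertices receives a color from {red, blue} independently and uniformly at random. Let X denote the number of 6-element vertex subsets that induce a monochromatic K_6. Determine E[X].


Let X = Σ_S X_S over the C(53, 6) = 22957480 subsets S of size 6, where X_S = 1 if the K_6 on S is monochromatic.
For a fixed S, the K_6 on S has C(6, 2) = 15 edges. P[all 15 edges red] = (1/2)^15, and likewise for blue, so P[monochromatic] = 2·(1/2)^15 = 2^{1 − 15} = 1/16384.
Summing: E[X] = C(53, 6) · 2^{1 − 15} = 22957480 · 1/16384 = 2869685/2048.
Numerically: E[X] ≈ 1401.213379.

E[X] = C(53,6)·2^(1−C(6,2)) = 2869685/2048 ≈ 1401.213379.


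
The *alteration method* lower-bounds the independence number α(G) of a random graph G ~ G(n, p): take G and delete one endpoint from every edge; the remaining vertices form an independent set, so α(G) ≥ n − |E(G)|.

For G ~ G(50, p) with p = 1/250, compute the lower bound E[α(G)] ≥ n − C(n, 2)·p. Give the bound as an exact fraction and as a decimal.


E[|E(G)|] = C(50, 2)·p = 1225 · (1/250) = 49/10.
E[α(G)] ≥ n − E[|E(G)|] = 50 − 49/10 = 451/10.
Numerically: ≈ 45.100.
(This is only a lower bound; the true E[α(G)] may be larger.)

E[α(G)] ≥ 451/10 ≈ 45.100.


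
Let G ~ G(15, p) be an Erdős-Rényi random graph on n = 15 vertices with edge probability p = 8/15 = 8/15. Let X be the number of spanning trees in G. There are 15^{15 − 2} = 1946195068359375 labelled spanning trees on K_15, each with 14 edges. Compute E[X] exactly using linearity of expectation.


K_15 has 15^{15 − 2} = 1946195068359375 labelled spanning trees.
For each such spanning tree H, let X_H = 1 if all 14 edges of H are present in G. Then P[X_H = 1] = p^{14} = (8/15)^{14} = 4398046511104/29192926025390625.
By linearity of expectation: E[X] = Σ_H E[X_H] = 1946195068359375 · p^{14} = 1946195068359375 · 4398046511104/29192926025390625 = 4398046511104/15.
Numerically: E[X] ≈ 2.932e+11.

E[X] = 1946195068359375 · (8/15)^{14} = 4398046511104/15 ≈ 2.932e+11.


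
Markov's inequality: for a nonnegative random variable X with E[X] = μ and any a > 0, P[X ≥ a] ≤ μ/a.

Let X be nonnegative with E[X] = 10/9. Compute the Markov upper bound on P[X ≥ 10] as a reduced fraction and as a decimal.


μ = E[X] = 10/9, a = 10.
Markov: P[X ≥ 10] ≤ μ/a = (10/9)/10 = 1/9.
Numerically: ≈ 0.1111.
(Since a = 10 > μ = 1.1111, the bound 1/9 is < 1 and informative.)

P[X ≥ 10] ≤ 1/9 ≈ 0.1111.


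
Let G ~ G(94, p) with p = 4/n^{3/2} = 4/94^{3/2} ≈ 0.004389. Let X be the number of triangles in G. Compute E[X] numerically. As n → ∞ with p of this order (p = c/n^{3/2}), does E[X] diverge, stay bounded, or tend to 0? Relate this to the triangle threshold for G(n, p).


Number of potential triangles: C(94, 3) = 134044.
Each occurs with probability p³ ≈ (0.004389)³ ≈ 8.4548252e-08.
By linearity: E[X] = C(94, 3)·p³ ≈ 134044 · 8.4548252e-08 ≈ 0.01133.
Since α = 3/2 > 1, p = c/n^{3/2} = o(1/n) is below the triangle threshold p ~ 1/n. Asymptotically E[X] ~ (c³/6)·n^{3(1−α)} = (4³/6)·n^{-1.5} → 0, so by Markov's inequality G has no triangles w.h.p.

E[X] ≈ 0.01133; in regime p = Θ(1/n^{3/2}) E[X] tends to 0 (below the triangle threshold p ~ 1/n).


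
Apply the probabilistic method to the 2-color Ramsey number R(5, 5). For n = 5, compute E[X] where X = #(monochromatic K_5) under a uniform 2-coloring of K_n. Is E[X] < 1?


E[X] = C(5, 5) · 2^{1 − 10} = 1 · 2^{−9} = 1/512.
As a reduced fraction: E[X] = 1/512 ≈ 0.002.
Is E[X] < 1? YES.
Since E[X] < 1, there exists a 2-coloring of K_{5} with no monochromatic K_5; hence R(5, 5) > 5.

E[X] = 1/512 ≈ 0.002; E[X] < 1, so R(5, 5) > 5.


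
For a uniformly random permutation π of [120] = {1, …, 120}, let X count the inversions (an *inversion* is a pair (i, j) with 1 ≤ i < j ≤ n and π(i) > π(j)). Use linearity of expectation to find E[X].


Write X = Σ X_I over the C(120, 2) = 7140 pairs i < j, with X_I the indicator of one inversion.
There are 7140 indicators.
For each fixed pair i < j, the values π(i) and π(j) are two distinct elements of {1, …, 120} in uniformly random order; by symmetry P[π(i) > π(j)] = 1/2.
By linearity: E[X] = 7140 · (1/2) = C(120, 2) · (1/2) = 7140/2 = 3570 ≈ 3570.0000.

E[X] = 3570 = 3570.0000.


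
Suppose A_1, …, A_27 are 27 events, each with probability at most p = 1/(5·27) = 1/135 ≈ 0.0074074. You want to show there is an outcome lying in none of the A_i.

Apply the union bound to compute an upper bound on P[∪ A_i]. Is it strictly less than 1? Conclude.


Union bound: P[∪_{i=1}^{27} A_i] ≤ Σ_i P[A_i] ≤ 27·p = 27·(1/135) = 1/5.
Numerically: 1/5 ≈ 0.2000000.
Is 1/5 < 1? YES.
Since P[∪ A_i] ≤ 1/5 < 1, the complement has P[∩ A_i^c] ≥ 1 − 1/5 = 4/5 > 0, so some outcome avoids every A_i.

27·p = 1/5 ≈ 0.2000000; existence CERTIFIED by the union bound.


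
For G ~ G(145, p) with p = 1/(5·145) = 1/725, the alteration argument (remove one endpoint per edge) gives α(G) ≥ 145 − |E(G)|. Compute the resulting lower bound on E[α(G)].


E[|E(G)|] = C(145, 2)·p = 10440 · (1/725) = 72/5.
E[α(G)] ≥ n − E[|E(G)|] = 145 − 72/5 = 653/5.
Numerically: ≈ 130.60000.
(This is only a lower bound; the true E[α(G)] may be larger.)

E[α(G)] ≥ 653/5 ≈ 130.60000.
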